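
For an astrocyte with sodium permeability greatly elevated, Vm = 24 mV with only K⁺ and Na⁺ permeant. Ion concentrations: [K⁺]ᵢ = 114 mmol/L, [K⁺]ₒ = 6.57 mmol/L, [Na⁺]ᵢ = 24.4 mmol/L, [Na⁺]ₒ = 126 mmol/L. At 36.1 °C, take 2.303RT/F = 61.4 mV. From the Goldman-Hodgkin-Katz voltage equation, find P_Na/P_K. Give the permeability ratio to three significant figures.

Let α = P_Na/P_K. GHK: Vm = 61.4·log₁₀[(Kₒ + α·Naₒ)/(Kᵢ + α·Naᵢ)].
10^(Vm/61.4) = 10^(24.0/61.4) = 2.4597
So 2.4597·(Kᵢ + α·Naᵢ) = Kₒ + α·Naₒ → α = (2.4597·114.0 − 6.57) / (126.0 − 2.4597·24.4)
α = (280.4 − 6.57) / (126.0 − 60.02) = 273.8/65.98 = 4.15

4.15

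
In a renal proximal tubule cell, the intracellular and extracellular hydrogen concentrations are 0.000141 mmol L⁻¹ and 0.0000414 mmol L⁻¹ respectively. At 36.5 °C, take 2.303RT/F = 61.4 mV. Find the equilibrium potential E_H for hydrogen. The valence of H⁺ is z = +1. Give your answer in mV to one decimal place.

E = (61.4/z) · log₁₀([H⁺]_out/[H⁺]_in) with z = +1.
= (61.4/1) · log₁₀(0.0000414/0.000141) = 61.40 · log₁₀(0.2936)
= 61.40 · (-0.5322) = -32.68 mV

-32.7 mV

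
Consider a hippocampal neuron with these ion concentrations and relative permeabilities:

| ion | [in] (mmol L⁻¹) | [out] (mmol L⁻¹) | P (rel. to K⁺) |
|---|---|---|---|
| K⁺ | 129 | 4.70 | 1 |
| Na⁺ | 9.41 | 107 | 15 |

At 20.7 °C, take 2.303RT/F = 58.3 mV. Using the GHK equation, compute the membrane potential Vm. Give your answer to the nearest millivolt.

45 mV

Vm = 58.3 · log₁₀[(Σ P·[cation]ₒ + Σ P·[anion]ᵢ) / (Σ P·[cation]ᵢ + Σ P·[anion]ₒ)]
Numerator = 1×4.70 + 15×107 = 1610
Denominator = 1×129 + 15×9.41 = 270.1
Vm = 58.3 · log₁₀(5.9585) = 58.3 × (0.7751) = 45.19 mV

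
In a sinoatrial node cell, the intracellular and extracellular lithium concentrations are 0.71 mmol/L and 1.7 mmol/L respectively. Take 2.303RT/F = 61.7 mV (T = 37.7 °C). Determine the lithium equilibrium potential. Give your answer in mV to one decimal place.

E = (61.7/z) · log₁₀([Li⁺]_out/[Li⁺]_in) with z = +1.
= (61.7/1) · log₁₀(1.7/0.71) = 61.70 · log₁₀(2.394)
= 61.70 · (0.3792) = 23.40 mV

23.4 mV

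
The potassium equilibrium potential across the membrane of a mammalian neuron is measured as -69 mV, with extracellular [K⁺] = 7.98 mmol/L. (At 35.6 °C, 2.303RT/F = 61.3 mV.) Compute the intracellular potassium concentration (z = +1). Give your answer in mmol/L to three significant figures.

107 mmol/L

Nernst: E = (61.3/1) · log₁₀([out]/[in]), so log₁₀([out]/[in]) = -69.0 × 1 / 61.3 = -1.1256.
[out]/[in] = 10^(-1.1256) = 0.07488.
[in] = 7.98 / 0.07488 = 106.6 mmol/L.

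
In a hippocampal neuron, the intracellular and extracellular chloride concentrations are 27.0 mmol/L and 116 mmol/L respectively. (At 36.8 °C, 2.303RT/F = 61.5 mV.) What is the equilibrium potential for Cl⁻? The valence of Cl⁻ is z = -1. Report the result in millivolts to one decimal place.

-38.9 mV

E = (61.5/z) · log₁₀([Cl⁻]_out/[Cl⁻]_in) with z = -1.
For an anion, dividing by z = -1 reverses the sign.
= (61.5/-1) · log₁₀(116/27.0) = -61.50 · log₁₀(4.296)
= -61.50 · (0.6331) = -38.94 mV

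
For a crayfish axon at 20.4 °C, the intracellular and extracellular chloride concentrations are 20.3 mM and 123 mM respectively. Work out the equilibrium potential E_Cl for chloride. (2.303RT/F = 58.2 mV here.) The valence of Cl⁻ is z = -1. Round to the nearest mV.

E = (58.2/z) · log₁₀([Cl⁻]_out/[Cl⁻]_in) with z = -1.
For an anion, dividing by z = -1 reverses the sign.
= (58.2/-1) · log₁₀(123/20.3) = -58.20 · log₁₀(6.059)
= -58.20 · (0.7824) = -45.54 mV

-46 mV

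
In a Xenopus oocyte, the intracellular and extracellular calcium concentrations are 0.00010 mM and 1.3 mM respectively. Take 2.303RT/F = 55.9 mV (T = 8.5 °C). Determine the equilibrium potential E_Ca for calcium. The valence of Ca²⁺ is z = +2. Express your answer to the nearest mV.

115 mV

E = (55.9/z) · log₁₀([Ca²⁺]_out/[Ca²⁺]_in) with z = +2.
= (55.9/2) · log₁₀(1.3/0.00010) = 27.95 · log₁₀(1.3e+04)
= 27.95 · (4.1139) = 114.98 mV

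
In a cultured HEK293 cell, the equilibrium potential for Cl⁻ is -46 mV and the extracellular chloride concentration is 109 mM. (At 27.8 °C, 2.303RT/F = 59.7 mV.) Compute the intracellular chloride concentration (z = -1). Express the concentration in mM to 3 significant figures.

Nernst: E = (59.7/-1) · log₁₀([out]/[in]), so log₁₀([out]/[in]) = -46.0 × -1 / 59.7 = 0.7705.
[out]/[in] = 10^(0.7705) = 5.895.
[in] = 109 / 5.895 = 18.49 mM.

18.5 mM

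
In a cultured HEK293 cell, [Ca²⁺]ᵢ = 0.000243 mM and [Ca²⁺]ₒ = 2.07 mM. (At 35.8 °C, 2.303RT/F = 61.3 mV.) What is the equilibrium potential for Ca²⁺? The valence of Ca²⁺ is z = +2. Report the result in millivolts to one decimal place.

E = (61.3/z) · log₁₀([Ca²⁺]_out/[Ca²⁺]_in) with z = +2.
= (61.3/2) · log₁₀(2.07/0.000243) = 30.65 · log₁₀(8519)
= 30.65 · (3.9304) = 120.47 mV

120.5 mV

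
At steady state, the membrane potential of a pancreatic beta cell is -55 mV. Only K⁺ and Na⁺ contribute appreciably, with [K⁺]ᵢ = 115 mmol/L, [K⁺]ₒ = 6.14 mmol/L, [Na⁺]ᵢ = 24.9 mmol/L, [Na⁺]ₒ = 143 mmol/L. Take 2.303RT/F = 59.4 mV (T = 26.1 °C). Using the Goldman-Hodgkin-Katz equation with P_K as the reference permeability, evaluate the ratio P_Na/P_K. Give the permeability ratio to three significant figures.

Let α = P_Na/P_K. GHK: Vm = 59.4·log₁₀[(Kₒ + α·Naₒ)/(Kᵢ + α·Naᵢ)].
10^(Vm/59.4) = 10^(-55.0/59.4) = 0.1186
So 0.1186·(Kᵢ + α·Naᵢ) = Kₒ + α·Naₒ → α = (0.1186·115.0 − 6.14) / (143.0 − 0.1186·24.9)
α = (13.64 − 6.14) / (143.0 − 2.953) = 7.499/140 = 0.05354

0.0535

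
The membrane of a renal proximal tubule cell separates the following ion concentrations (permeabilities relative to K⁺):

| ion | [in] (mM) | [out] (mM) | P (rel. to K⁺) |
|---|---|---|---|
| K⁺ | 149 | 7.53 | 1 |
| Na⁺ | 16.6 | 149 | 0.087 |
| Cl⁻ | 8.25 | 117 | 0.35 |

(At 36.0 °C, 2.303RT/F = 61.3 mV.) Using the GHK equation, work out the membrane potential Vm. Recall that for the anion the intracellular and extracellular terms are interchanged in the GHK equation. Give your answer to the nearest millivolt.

Vm = 61.3 · log₁₀[(Σ P·[cation]ₒ + Σ P·[anion]ᵢ) / (Σ P·[cation]ᵢ + Σ P·[anion]ₒ)]
Numerator = 1×7.53 + 0.087×149 + 0.35×8.25 = 23.38
Denominator = 1×149 + 0.087×16.6 + 0.35×117 = 191.4
Vm = 61.3 · log₁₀(0.12216) = 61.3 × (-0.9131) = -55.97 mV

-56 mV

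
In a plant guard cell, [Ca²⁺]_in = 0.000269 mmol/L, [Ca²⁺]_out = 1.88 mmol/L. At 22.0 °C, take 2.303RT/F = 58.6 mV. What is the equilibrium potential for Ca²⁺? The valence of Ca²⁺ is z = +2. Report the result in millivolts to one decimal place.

E = (58.6/z) · log₁₀([Ca²⁺]_out/[Ca²⁺]_in) with z = +2.
= (58.6/2) · log₁₀(1.88/0.000269) = 29.30 · log₁₀(6989)
= 29.30 · (3.8444) = 112.64 mV

112.6 mV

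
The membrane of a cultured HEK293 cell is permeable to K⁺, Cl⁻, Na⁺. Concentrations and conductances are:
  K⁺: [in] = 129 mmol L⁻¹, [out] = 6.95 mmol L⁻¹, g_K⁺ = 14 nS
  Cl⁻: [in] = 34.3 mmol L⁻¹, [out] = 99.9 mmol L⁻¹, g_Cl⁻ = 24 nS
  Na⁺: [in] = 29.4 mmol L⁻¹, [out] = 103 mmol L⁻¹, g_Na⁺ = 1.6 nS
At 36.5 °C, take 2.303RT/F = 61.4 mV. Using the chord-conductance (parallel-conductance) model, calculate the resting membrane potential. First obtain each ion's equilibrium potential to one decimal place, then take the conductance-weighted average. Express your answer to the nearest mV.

E_K⁺ = (61.4/1)·log₁₀(6.95/129) = -77.9 mV
E_Cl⁻ = (61.4/-1)·log₁₀(99.9/34.3) = -28.5 mV
E_Na⁺ = (61.4/1)·log₁₀(103/29.4) = 33.4 mV
Vm = (Σ gᵢEᵢ)/(Σ gᵢ) = (14·-77.9 + 24·-28.5 + 1.6·33.4) / (14 + 24 + 1.6)
= -1721.16 / 39.6 = -43.46 mV

-43 mV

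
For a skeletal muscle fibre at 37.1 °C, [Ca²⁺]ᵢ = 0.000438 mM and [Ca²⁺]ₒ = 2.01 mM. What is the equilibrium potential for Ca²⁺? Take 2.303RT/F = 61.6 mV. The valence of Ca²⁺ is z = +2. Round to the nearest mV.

E = (61.6/z) · log₁₀([Ca²⁺]_out/[Ca²⁺]_in) with z = +2.
= (61.6/2) · log₁₀(2.01/0.000438) = 30.80 · log₁₀(4589)
= 30.80 · (3.6617) = 112.78 mV

113 mV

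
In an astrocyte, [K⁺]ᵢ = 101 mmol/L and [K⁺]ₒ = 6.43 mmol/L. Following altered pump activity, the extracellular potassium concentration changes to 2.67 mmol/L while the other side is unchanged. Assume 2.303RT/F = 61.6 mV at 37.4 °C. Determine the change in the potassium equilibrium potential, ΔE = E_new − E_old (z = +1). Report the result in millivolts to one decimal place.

E_old = (61.6/1)·log₁₀(6.43/101) = -73.68 mV
E_new = (61.6/1)·log₁₀(2.67/101) = -97.19 mV
ΔE = -97.19 − (-73.68) = -23.51 mV

-23.5 mV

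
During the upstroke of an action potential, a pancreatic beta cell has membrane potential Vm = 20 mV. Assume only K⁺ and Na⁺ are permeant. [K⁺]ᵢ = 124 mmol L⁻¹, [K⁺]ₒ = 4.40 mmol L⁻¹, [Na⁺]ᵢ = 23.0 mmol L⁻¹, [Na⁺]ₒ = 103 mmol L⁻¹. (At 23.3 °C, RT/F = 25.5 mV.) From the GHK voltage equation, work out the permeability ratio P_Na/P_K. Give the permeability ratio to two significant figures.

Let α = P_Na/P_K. GHK: Vm = 25.5·ln[(Kₒ + α·Naₒ)/(Kᵢ + α·Naᵢ)].
e^(Vm/25.5) = e^(20.0/25.5) = 2.1909
So 2.1909·(Kᵢ + α·Naᵢ) = Kₒ + α·Naₒ → α = (2.1909·124.0 − 4.4) / (103.0 − 2.1909·23.0)
α = (271.7 − 4.4) / (103.0 − 50.39) = 267.3/52.61 = 5.08

5.1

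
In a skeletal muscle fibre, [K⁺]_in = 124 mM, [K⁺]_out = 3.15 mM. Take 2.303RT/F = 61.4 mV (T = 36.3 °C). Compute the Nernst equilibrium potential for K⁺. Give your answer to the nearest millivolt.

E = (61.4/z) · log₁₀([K⁺]_out/[K⁺]_in) with z = +1.
= (61.4/1) · log₁₀(3.15/124) = 61.40 · log₁₀(0.0254)
= 61.40 · (-1.5951) = -97.94 mV

-98 mV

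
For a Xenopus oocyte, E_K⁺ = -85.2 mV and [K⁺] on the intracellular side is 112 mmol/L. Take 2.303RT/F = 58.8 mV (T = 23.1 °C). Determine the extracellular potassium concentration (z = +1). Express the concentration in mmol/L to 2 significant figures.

4.0 mmol/L

Nernst: E = (58.8/1) · log₁₀([out]/[in]), so log₁₀([out]/[in]) = -85.2 × 1 / 58.8 = -1.4490.
[out]/[in] = 10^(-1.4490) = 0.03556.
[out] = 0.03556 × 112 = 3.983 mmol/L.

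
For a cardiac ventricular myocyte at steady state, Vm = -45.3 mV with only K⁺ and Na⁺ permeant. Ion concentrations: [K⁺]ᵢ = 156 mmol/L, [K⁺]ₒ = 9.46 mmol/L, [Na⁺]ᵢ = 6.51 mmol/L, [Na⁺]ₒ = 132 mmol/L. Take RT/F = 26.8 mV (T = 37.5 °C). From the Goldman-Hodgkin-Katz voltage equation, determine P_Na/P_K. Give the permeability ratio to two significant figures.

Let α = P_Na/P_K. GHK: Vm = 26.8·ln[(Kₒ + α·Naₒ)/(Kᵢ + α·Naᵢ)].
e^(Vm/26.8) = e^(-45.3/26.8) = 0.18446
So 0.18446·(Kᵢ + α·Naᵢ) = Kₒ + α·Naₒ → α = (0.18446·156.0 − 9.46) / (132.0 − 0.18446·6.51)
α = (28.78 − 9.46) / (132.0 − 1.201) = 19.32/130.8 = 0.1477

0.15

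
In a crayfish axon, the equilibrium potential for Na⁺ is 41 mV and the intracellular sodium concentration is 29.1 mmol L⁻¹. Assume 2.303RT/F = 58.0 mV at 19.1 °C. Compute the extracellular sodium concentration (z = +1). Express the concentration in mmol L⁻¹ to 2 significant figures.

150 mmol L⁻¹

Nernst: E = (58.0/1) · log₁₀([out]/[in]), so log₁₀([out]/[in]) = 41.0 × 1 / 58.0 = 0.7069.
[out]/[in] = 10^(0.7069) = 5.092.
[out] = 5.092 × 29.1 = 148.2 mmol L⁻¹.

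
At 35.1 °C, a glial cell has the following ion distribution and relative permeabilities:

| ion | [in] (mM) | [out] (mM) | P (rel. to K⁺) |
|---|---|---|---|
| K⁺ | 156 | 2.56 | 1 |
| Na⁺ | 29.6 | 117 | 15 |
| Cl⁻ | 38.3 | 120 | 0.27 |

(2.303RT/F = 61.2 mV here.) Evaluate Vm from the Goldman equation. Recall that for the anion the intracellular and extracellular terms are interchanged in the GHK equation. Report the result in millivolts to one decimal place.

Vm = 61.2 · log₁₀[(Σ P·[cation]ₒ + Σ P·[anion]ᵢ) / (Σ P·[cation]ᵢ + Σ P·[anion]ₒ)]
Numerator = 1×2.56 + 15×117 + 0.27×38.3 = 1768
Denominator = 1×156 + 15×29.6 + 0.27×120 = 632.4
Vm = 61.2 · log₁₀(2.7955) = 61.2 × (0.4465) = 27.32 mV

27.3 mV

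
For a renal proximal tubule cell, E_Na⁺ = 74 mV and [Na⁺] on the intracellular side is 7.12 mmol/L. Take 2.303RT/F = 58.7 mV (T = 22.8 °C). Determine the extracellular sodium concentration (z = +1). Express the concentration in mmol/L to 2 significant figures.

130 mmol/L

Nernst: E = (58.7/1) · log₁₀([out]/[in]), so log₁₀([out]/[in]) = 74.0 × 1 / 58.7 = 1.2606.
[out]/[in] = 10^(1.2606) = 18.22.
[out] = 18.22 × 7.12 = 129.8 mmol/L.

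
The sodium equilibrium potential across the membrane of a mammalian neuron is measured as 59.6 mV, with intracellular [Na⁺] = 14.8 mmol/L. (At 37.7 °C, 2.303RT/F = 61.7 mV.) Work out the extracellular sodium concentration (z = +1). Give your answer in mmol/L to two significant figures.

140 mmol/L

Nernst: E = (61.7/1) · log₁₀([out]/[in]), so log₁₀([out]/[in]) = 59.6 × 1 / 61.7 = 0.9660.
[out]/[in] = 10^(0.9660) = 9.246.
[out] = 9.246 × 14.8 = 136.8 mmol/L.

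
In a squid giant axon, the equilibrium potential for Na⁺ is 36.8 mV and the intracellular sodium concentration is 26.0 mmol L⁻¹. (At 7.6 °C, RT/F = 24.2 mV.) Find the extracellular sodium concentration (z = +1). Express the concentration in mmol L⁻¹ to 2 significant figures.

120 mmol L⁻¹

Nernst: E = (24.2/1) · ln([out]/[in]), so ln([out]/[in]) = 36.8 × 1 / 24.2 = 1.5207.
[out]/[in] = e^(1.5207) = 4.575.
[out] = 4.575 × 26.0 = 119 mmol L⁻¹.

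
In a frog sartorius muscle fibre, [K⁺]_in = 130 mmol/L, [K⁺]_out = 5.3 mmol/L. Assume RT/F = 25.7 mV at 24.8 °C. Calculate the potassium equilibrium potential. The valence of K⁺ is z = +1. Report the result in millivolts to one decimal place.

E = (25.7/z) · ln([K⁺]_out/[K⁺]_in) with z = +1.
= (25.7/1) · ln(5.3/130) = 25.70 · ln(0.04077)
= 25.70 · (-3.1998) = -82.24 mV

-82.2 mV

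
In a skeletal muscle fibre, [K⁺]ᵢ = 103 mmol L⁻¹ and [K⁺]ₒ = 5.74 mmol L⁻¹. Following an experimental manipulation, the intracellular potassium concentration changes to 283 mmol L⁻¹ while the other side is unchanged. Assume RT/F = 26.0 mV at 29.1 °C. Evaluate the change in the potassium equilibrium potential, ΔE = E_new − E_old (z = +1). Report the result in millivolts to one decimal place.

-26.3 mV

E_old = (26.0/1)·ln(5.74/103) = -75.07 mV
E_new = (26.0/1)·ln(5.74/283) = -101.35 mV
ΔE = -101.35 − (-75.07) = -26.28 mV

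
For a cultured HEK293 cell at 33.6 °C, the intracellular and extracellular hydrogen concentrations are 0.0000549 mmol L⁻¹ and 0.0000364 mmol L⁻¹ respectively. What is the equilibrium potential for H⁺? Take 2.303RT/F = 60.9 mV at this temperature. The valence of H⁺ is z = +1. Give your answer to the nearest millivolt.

E = (60.9/z) · log₁₀([H⁺]_out/[H⁺]_in) with z = +1.
= (60.9/1) · log₁₀(0.0000364/0.0000549) = 60.90 · log₁₀(0.663)
= 60.90 · (-0.1785) = -10.87 mV

-11 mV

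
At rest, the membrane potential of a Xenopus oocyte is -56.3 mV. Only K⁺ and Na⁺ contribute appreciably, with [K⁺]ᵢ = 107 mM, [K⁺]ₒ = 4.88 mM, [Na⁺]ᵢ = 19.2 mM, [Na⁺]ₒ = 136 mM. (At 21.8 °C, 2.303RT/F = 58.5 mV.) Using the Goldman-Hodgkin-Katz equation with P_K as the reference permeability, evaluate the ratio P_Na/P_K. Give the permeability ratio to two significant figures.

Let α = P_Na/P_K. GHK: Vm = 58.5·log₁₀[(Kₒ + α·Naₒ)/(Kᵢ + α·Naᵢ)].
10^(Vm/58.5) = 10^(-56.3/58.5) = 0.10905
So 0.10905·(Kᵢ + α·Naᵢ) = Kₒ + α·Naₒ → α = (0.10905·107.0 − 4.88) / (136.0 − 0.10905·19.2)
α = (11.67 − 4.88) / (136.0 − 2.094) = 6.788/133.9 = 0.05069

0.051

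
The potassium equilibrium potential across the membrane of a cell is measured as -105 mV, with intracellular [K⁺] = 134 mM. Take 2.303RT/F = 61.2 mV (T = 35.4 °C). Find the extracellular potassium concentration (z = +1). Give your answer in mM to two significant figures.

2.6 mM

Nernst: E = (61.2/1) · log₁₀([out]/[in]), so log₁₀([out]/[in]) = -105.0 × 1 / 61.2 = -1.7157.
[out]/[in] = 10^(-1.7157) = 0.01924.
[out] = 0.01924 × 134 = 2.579 mM.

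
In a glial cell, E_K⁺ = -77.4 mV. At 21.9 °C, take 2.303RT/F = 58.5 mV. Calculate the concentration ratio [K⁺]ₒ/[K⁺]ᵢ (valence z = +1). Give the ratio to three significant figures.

log₁₀([out]/[in]) = E·z/(58.5) = -77.4 × 1 / 58.5 = -1.3231
[out]/[in] = 10^(-1.3231) = 0.04753

0.0475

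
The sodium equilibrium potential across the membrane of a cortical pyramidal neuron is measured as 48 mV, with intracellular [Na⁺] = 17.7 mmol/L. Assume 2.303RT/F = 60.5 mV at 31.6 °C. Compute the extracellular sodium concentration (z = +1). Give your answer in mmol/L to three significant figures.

Nernst: E = (60.5/1) · log₁₀([out]/[in]), so log₁₀([out]/[in]) = 48.0 × 1 / 60.5 = 0.7934.
[out]/[in] = 10^(0.7934) = 6.214.
[out] = 6.214 × 17.7 = 110 mmol/L.

110 mmol/L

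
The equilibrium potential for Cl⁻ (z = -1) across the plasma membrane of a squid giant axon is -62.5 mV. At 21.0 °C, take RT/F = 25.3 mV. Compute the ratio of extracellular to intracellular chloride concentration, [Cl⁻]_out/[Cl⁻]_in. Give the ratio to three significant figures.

ln([out]/[in]) = E·z/(25.3) = -62.5 × -1 / 25.3 = 2.4704
[out]/[in] = e^(2.4704) = 11.83

11.8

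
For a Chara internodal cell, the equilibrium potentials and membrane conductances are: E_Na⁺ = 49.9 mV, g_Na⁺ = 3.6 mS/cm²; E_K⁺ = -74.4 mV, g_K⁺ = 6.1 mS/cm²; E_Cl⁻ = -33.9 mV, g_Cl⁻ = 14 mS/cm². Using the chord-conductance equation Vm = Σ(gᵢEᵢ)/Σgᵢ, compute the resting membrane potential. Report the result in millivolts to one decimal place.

Σ gᵢEᵢ = 3.6·(49.9) + 6.1·(-74.4) + 14·(-33.9) = -748.80
Σ gᵢ = 3.6 + 6.1 + 14 = 23.7
Vm = -748.80 / 23.7 = -31.59 mV

-31.6 mV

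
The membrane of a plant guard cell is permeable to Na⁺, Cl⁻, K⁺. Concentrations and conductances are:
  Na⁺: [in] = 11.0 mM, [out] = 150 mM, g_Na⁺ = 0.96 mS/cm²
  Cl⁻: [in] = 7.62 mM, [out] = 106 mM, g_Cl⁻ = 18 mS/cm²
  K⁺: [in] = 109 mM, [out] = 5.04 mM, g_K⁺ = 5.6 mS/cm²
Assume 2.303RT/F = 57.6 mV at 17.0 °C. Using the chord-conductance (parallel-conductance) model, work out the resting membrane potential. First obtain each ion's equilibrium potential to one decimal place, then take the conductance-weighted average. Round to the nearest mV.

-63 mV

E_Na⁺ = (57.6/1)·log₁₀(150/11.0) = 65.4 mV
E_Cl⁻ = (57.6/-1)·log₁₀(106/7.62) = -65.9 mV
E_K⁺ = (57.6/1)·log₁₀(5.04/109) = -76.9 mV
Vm = (Σ gᵢEᵢ)/(Σ gᵢ) = (0.96·65.4 + 18·-65.9 + 5.6·-76.9) / (0.96 + 18 + 5.6)
= -1554.06 / 24.56 = -63.28 mV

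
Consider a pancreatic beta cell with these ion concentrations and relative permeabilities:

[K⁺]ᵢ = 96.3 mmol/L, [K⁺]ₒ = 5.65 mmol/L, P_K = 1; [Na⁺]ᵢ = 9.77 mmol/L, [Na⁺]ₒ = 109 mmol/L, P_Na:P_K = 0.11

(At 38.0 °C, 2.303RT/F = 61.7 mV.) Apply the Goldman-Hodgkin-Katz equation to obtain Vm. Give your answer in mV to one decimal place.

-45.8 mV

Vm = 61.7 · log₁₀[(Σ P·[cation]ₒ + Σ P·[anion]ᵢ) / (Σ P·[cation]ᵢ + Σ P·[anion]ₒ)]
Numerator = 1×5.65 + 0.11×109 = 17.64
Denominator = 1×96.3 + 0.11×9.77 = 97.37
Vm = 61.7 · log₁₀(0.18116) = 61.7 × (-0.7419) = -45.78 mV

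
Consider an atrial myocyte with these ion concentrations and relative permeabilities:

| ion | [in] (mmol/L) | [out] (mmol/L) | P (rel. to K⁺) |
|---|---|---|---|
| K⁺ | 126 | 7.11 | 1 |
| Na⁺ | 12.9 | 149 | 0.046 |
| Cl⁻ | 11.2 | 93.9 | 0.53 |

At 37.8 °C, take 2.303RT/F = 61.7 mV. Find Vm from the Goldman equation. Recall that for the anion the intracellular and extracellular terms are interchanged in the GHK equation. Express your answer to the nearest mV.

-58 mV

Vm = 61.7 · log₁₀[(Σ P·[cation]ₒ + Σ P·[anion]ᵢ) / (Σ P·[cation]ᵢ + Σ P·[anion]ₒ)]
Numerator = 1×7.11 + 0.046×149 + 0.53×11.2 = 19.9
Denominator = 1×126 + 0.046×12.9 + 0.53×93.9 = 176.4
Vm = 61.7 · log₁₀(0.11284) = 61.7 × (-0.9475) = -58.46 mV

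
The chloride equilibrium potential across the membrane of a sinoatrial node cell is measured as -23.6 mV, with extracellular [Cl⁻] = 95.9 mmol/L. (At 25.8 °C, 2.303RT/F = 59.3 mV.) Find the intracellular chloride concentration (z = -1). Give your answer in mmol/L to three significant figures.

38.4 mmol/L

Nernst: E = (59.3/-1) · log₁₀([out]/[in]), so log₁₀([out]/[in]) = -23.6 × -1 / 59.3 = 0.3980.
[out]/[in] = 10^(0.3980) = 2.5.
[in] = 95.9 / 2.5 = 38.36 mmol/L.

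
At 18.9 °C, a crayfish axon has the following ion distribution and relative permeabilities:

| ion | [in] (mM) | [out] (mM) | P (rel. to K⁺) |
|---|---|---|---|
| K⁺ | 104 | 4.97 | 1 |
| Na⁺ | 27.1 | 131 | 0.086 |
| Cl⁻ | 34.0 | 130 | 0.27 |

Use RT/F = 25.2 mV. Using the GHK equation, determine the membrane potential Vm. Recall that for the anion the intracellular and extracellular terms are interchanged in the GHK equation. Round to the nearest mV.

Vm = 25.2 · ln[(Σ P·[cation]ₒ + Σ P·[anion]ᵢ) / (Σ P·[cation]ᵢ + Σ P·[anion]ₒ)]
Numerator = 1×4.97 + 0.086×131 + 0.27×34.0 = 25.42
Denominator = 1×104 + 0.086×27.1 + 0.27×130 = 141.4
Vm = 25.2 · ln(0.17971) = 25.2 × (-1.7164) = -43.25 mV

-43 mV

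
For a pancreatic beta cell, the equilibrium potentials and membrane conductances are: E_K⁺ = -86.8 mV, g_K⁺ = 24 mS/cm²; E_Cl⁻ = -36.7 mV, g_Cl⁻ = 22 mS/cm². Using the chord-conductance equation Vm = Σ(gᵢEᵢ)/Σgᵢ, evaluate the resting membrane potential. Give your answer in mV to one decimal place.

Σ gᵢEᵢ = 24·(-86.8) + 22·(-36.7) = -2890.60
Σ gᵢ = 24 + 22 = 46
Vm = -2890.60 / 46 = -62.84 mV

-62.8 mV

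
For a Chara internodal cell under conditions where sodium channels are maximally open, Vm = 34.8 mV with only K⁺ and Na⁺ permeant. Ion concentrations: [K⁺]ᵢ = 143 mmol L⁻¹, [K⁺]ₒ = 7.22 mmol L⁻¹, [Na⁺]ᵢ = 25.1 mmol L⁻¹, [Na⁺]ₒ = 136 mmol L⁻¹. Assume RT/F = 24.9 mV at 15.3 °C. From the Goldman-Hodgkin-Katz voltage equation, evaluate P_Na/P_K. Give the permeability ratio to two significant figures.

Let α = P_Na/P_K. GHK: Vm = 24.9·ln[(Kₒ + α·Naₒ)/(Kᵢ + α·Naᵢ)].
e^(Vm/24.9) = e^(34.8/24.9) = 4.0454
So 4.0454·(Kᵢ + α·Naᵢ) = Kₒ + α·Naₒ → α = (4.0454·143.0 − 7.22) / (136.0 − 4.0454·25.1)
α = (578.5 − 7.22) / (136.0 − 101.5) = 571.3/34.46 = 16.58

17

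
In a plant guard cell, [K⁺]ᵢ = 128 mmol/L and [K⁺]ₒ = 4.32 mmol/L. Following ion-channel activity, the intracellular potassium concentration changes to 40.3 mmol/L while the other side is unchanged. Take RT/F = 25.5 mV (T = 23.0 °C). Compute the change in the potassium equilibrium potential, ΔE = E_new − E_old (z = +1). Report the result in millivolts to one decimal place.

E_old = (25.5/1)·ln(4.32/128) = -86.41 mV
E_new = (25.5/1)·ln(4.32/40.3) = -56.94 mV
ΔE = -56.94 − (-86.41) = 29.47 mV

29.5 mV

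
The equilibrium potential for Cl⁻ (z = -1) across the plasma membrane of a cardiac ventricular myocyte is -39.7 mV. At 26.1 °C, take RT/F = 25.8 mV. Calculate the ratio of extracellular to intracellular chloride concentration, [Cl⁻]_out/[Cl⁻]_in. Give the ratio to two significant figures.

ln([out]/[in]) = E·z/(25.8) = -39.7 × -1 / 25.8 = 1.5388
[out]/[in] = e^(1.5388) = 4.659

4.7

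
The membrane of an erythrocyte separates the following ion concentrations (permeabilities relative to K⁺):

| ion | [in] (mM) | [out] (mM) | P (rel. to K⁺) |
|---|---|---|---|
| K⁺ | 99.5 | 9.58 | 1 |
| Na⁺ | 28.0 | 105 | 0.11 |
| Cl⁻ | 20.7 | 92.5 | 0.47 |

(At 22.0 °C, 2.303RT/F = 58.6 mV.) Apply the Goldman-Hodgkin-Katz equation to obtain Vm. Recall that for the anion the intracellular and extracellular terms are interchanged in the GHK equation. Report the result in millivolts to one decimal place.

Vm = 58.6 · log₁₀[(Σ P·[cation]ₒ + Σ P·[anion]ᵢ) / (Σ P·[cation]ᵢ + Σ P·[anion]ₒ)]
Numerator = 1×9.58 + 0.11×105 + 0.47×20.7 = 30.86
Denominator = 1×99.5 + 0.11×28.0 + 0.47×92.5 = 146.1
Vm = 58.6 · log₁₀(0.21128) = 58.6 × (-0.6751) = -39.56 mV

-39.6 mV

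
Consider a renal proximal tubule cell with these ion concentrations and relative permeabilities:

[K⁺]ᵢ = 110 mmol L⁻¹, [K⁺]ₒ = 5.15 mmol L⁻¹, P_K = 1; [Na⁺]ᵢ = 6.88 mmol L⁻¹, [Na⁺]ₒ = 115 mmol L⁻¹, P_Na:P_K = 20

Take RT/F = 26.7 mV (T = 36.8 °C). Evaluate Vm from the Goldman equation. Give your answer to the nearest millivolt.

60 mV

Vm = 26.7 · ln[(Σ P·[cation]ₒ + Σ P·[anion]ᵢ) / (Σ P·[cation]ᵢ + Σ P·[anion]ₒ)]
Numerator = 1×5.15 + 20×115 = 2305
Denominator = 1×110 + 20×6.88 = 247.6
Vm = 26.7 · ln(9.31) = 26.7 × (2.2311) = 59.57 mV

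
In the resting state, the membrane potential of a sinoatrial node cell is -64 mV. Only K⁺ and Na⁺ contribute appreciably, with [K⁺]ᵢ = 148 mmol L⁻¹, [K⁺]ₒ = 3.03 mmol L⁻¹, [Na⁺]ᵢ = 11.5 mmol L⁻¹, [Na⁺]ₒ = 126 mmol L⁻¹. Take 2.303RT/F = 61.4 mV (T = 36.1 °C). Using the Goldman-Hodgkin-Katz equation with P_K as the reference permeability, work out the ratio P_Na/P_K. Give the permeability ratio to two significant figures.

0.083

Let α = P_Na/P_K. GHK: Vm = 61.4·log₁₀[(Kₒ + α·Naₒ)/(Kᵢ + α·Naᵢ)].
10^(Vm/61.4) = 10^(-64.0/61.4) = 0.09071
So 0.09071·(Kᵢ + α·Naᵢ) = Kₒ + α·Naₒ → α = (0.09071·148.0 − 3.03) / (126.0 − 0.09071·11.5)
α = (13.43 − 3.03) / (126.0 − 1.043) = 10.4/125 = 0.08319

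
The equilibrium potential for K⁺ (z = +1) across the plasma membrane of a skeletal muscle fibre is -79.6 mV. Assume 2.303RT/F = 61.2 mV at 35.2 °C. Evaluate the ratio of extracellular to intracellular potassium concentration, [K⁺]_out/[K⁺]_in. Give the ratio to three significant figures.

0.0500

log₁₀([out]/[in]) = E·z/(61.2) = -79.6 × 1 / 61.2 = -1.3007
[out]/[in] = 10^(-1.3007) = 0.05004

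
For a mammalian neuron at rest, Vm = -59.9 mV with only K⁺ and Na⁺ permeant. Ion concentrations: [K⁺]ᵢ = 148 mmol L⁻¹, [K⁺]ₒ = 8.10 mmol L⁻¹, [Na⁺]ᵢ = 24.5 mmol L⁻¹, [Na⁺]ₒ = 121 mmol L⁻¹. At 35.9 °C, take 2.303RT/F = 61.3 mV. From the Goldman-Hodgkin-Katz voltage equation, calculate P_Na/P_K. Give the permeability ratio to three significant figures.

0.0633

Let α = P_Na/P_K. GHK: Vm = 61.3·log₁₀[(Kₒ + α·Naₒ)/(Kᵢ + α·Naᵢ)].
10^(Vm/61.3) = 10^(-59.9/61.3) = 0.1054
So 0.1054·(Kᵢ + α·Naᵢ) = Kₒ + α·Naₒ → α = (0.1054·148.0 − 8.1) / (121.0 − 0.1054·24.5)
α = (15.6 − 8.1) / (121.0 − 2.582) = 7.499/118.4 = 0.06333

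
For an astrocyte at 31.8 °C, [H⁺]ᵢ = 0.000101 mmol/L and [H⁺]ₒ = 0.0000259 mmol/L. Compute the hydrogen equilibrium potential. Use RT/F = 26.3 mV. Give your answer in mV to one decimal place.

-35.8 mV

E = (26.3/z) · ln([H⁺]_out/[H⁺]_in) with z = +1.
= (26.3/1) · ln(0.0000259/0.000101) = 26.30 · ln(0.2564)
= 26.30 · (-1.3609) = -35.79 mV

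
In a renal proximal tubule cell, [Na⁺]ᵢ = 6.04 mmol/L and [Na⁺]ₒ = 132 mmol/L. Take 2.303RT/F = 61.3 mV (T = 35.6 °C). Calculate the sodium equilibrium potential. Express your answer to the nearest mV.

E = (61.3/z) · log₁₀([Na⁺]_out/[Na⁺]_in) with z = +1.
= (61.3/1) · log₁₀(132/6.04) = 61.30 · log₁₀(21.85)
= 61.30 · (1.3395) = 82.11 mV

82 mV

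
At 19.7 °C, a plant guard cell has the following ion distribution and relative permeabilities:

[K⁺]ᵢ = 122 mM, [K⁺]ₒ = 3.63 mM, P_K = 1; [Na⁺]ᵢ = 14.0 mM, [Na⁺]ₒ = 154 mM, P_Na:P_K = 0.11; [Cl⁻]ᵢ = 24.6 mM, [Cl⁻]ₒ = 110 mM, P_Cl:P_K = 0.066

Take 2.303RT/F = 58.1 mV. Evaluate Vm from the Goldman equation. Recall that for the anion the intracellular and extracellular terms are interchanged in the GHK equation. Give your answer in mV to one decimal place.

-44.8 mV

Vm = 58.1 · log₁₀[(Σ P·[cation]ₒ + Σ P·[anion]ᵢ) / (Σ P·[cation]ᵢ + Σ P·[anion]ₒ)]
Numerator = 1×3.63 + 0.11×154 + 0.066×24.6 = 22.19
Denominator = 1×122 + 0.11×14.0 + 0.066×110 = 130.8
Vm = 58.1 · log₁₀(0.16968) = 58.1 × (-0.7704) = -44.76 mV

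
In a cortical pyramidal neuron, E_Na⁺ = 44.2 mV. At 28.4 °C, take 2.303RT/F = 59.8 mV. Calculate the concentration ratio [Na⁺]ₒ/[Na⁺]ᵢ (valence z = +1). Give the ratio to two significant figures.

log₁₀([out]/[in]) = E·z/(59.8) = 44.2 × 1 / 59.8 = 0.7391
[out]/[in] = 10^(0.7391) = 5.484

5.5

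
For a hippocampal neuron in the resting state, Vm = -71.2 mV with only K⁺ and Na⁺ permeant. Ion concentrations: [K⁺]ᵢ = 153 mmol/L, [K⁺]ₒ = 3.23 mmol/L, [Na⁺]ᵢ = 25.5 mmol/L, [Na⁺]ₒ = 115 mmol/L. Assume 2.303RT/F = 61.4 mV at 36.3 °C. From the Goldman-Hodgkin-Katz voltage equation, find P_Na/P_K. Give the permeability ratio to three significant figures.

0.0650

Let α = P_Na/P_K. GHK: Vm = 61.4·log₁₀[(Kₒ + α·Naₒ)/(Kᵢ + α·Naᵢ)].
10^(Vm/61.4) = 10^(-71.2/61.4) = 0.069245
So 0.069245·(Kᵢ + α·Naᵢ) = Kₒ + α·Naₒ → α = (0.069245·153.0 − 3.23) / (115.0 − 0.069245·25.5)
α = (10.59 − 3.23) / (115.0 − 1.766) = 7.365/113.2 = 0.06504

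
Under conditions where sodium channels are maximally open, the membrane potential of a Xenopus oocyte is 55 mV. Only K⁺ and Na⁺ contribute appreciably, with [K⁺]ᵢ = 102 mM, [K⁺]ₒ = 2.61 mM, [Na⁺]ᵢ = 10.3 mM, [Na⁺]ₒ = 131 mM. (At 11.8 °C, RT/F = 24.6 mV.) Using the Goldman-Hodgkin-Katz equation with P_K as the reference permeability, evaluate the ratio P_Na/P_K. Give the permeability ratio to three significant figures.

27.5

Let α = P_Na/P_K. GHK: Vm = 24.6·ln[(Kₒ + α·Naₒ)/(Kᵢ + α·Naᵢ)].
e^(Vm/24.6) = e^(55.0/24.6) = 9.3537
So 9.3537·(Kᵢ + α·Naᵢ) = Kₒ + α·Naₒ → α = (9.3537·102.0 − 2.61) / (131.0 − 9.3537·10.3)
α = (954.1 − 2.61) / (131.0 − 96.34) = 951.5/34.66 = 27.45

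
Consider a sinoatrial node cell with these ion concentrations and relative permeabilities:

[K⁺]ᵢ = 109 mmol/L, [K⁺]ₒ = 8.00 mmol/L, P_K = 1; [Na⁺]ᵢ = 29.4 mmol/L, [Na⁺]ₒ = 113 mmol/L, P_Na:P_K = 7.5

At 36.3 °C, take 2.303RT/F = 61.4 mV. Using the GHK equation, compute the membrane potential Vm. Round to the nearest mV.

Vm = 61.4 · log₁₀[(Σ P·[cation]ₒ + Σ P·[anion]ᵢ) / (Σ P·[cation]ᵢ + Σ P·[anion]ₒ)]
Numerator = 1×8.00 + 7.5×113 = 855.5
Denominator = 1×109 + 7.5×29.4 = 329.5
Vm = 61.4 · log₁₀(2.5964) = 61.4 × (0.4144) = 25.44 mV

25 mV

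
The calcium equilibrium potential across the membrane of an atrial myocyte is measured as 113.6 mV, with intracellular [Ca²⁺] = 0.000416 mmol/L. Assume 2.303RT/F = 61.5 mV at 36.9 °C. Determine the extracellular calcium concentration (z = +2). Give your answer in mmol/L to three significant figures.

Nernst: E = (61.5/2) · log₁₀([out]/[in]), so log₁₀([out]/[in]) = 113.6 × 2 / 61.5 = 3.6943.
[out]/[in] = 10^(3.6943) = 4947.
[out] = 4947 × 0.000416 = 2.058 mmol/L.

2.06 mmol/L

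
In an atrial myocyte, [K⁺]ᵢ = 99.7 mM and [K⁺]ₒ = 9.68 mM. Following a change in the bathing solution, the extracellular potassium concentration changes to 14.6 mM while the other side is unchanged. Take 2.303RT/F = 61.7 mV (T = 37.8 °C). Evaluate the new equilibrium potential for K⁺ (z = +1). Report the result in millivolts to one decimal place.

After the shift: [K⁺]_out = 14.6, [K⁺]_in = 99.7 mM.
E_new = (61.7/1)·log₁₀(14.6/99.7) = 61.70 · (-0.8343) = -51.48 mV

-51.5 mV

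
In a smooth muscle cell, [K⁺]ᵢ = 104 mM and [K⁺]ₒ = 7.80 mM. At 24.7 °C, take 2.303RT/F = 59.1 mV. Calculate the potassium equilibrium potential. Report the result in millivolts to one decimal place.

E = (59.1/z) · log₁₀([K⁺]_out/[K⁺]_in) with z = +1.
= (59.1/1) · log₁₀(7.80/104) = 59.10 · log₁₀(0.075)
= 59.10 · (-1.1249) = -66.48 mV

-66.5 mV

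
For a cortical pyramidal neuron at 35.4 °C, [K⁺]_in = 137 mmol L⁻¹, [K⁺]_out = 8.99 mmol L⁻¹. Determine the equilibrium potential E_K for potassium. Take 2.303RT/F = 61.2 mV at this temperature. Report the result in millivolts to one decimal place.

E = (61.2/z) · log₁₀([K⁺]_out/[K⁺]_in) with z = +1.
= (61.2/1) · log₁₀(8.99/137) = 61.20 · log₁₀(0.06562)
= 61.20 · (-1.1830) = -72.40 mV

-72.4 mV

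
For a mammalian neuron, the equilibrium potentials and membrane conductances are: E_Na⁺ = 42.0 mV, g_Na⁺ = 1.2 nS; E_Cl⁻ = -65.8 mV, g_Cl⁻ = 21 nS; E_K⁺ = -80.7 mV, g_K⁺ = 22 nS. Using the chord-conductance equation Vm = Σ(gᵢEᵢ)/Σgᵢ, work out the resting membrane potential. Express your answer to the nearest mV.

Σ gᵢEᵢ = 1.2·(42.0) + 21·(-65.8) + 22·(-80.7) = -3106.80
Σ gᵢ = 1.2 + 21 + 22 = 44.2
Vm = -3106.80 / 44.2 = -70.29 mV

-70 mV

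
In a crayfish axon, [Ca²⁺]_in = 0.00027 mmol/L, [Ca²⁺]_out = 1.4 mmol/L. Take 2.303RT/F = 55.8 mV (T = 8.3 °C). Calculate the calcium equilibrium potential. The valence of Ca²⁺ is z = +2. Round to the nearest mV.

E = (55.8/z) · log₁₀([Ca²⁺]_out/[Ca²⁺]_in) with z = +2.
= (55.8/2) · log₁₀(1.4/0.00027) = 27.90 · log₁₀(5185)
= 27.90 · (3.7148) = 103.64 mV

104 mV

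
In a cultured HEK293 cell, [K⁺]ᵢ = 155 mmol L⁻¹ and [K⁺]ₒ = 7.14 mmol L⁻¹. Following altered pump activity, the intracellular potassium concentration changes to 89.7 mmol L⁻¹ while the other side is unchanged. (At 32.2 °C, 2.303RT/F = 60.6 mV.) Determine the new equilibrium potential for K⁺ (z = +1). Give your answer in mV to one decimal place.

After the shift: [K⁺]_out = 7.14, [K⁺]_in = 89.7 mmol L⁻¹.
E_new = (60.6/1)·log₁₀(7.14/89.7) = 60.60 · (-1.0991) = -66.61 mV

-66.6 mV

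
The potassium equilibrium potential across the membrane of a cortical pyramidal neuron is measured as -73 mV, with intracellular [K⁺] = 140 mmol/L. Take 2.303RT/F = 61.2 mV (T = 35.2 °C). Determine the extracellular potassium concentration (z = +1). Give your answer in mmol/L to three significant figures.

8.98 mmol/L

Nernst: E = (61.2/1) · log₁₀([out]/[in]), so log₁₀([out]/[in]) = -73.0 × 1 / 61.2 = -1.1928.
[out]/[in] = 10^(-1.1928) = 0.06415.
[out] = 0.06415 × 140 = 8.981 mmol/L.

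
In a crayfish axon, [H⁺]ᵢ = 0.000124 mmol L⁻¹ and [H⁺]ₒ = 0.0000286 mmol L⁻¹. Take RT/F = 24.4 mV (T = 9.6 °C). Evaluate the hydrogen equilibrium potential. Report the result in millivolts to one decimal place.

E = (24.4/z) · ln([H⁺]_out/[H⁺]_in) with z = +1.
= (24.4/1) · ln(0.0000286/0.000124) = 24.40 · ln(0.2306)
= 24.40 · (-1.4669) = -35.79 mV

-35.8 mV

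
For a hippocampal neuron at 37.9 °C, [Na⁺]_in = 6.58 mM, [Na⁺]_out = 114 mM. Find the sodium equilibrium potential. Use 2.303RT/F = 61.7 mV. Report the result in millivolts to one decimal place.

E = (61.7/z) · log₁₀([Na⁺]_out/[Na⁺]_in) with z = +1.
= (61.7/1) · log₁₀(114/6.58) = 61.70 · log₁₀(17.33)
= 61.70 · (1.2387) = 76.43 mV

76.4 mV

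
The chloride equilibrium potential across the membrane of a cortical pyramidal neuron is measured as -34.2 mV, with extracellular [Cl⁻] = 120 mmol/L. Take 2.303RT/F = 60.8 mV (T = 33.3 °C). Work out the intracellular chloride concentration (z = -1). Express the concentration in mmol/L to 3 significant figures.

32.9 mmol/L

Nernst: E = (60.8/-1) · log₁₀([out]/[in]), so log₁₀([out]/[in]) = -34.2 × -1 / 60.8 = 0.5625.
[out]/[in] = 10^(0.5625) = 3.652.
[in] = 120 / 3.652 = 32.86 mmol/L.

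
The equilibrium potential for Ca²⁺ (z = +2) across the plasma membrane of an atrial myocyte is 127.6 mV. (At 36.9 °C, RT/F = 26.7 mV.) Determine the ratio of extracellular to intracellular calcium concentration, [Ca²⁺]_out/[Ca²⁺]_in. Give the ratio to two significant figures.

ln([out]/[in]) = E·z/(26.7) = 127.6 × 2 / 26.7 = 9.5581
[out]/[in] = e^(9.5581) = 1.416e+04

14000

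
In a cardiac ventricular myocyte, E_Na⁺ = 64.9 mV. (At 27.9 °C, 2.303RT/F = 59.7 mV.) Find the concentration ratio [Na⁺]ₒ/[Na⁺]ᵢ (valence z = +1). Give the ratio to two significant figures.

12

log₁₀([out]/[in]) = E·z/(59.7) = 64.9 × 1 / 59.7 = 1.0871
[out]/[in] = 10^(1.0871) = 12.22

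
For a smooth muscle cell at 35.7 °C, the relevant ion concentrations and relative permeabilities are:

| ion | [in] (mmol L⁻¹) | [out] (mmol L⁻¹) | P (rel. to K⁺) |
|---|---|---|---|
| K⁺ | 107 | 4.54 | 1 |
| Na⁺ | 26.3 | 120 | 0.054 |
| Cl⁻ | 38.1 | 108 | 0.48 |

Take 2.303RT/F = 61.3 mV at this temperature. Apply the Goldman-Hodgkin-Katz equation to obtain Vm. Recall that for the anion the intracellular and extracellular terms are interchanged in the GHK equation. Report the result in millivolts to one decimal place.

-45.2 mV

Vm = 61.3 · log₁₀[(Σ P·[cation]ₒ + Σ P·[anion]ᵢ) / (Σ P·[cation]ᵢ + Σ P·[anion]ₒ)]
Numerator = 1×4.54 + 0.054×120 + 0.48×38.1 = 29.31
Denominator = 1×107 + 0.054×26.3 + 0.48×108 = 160.3
Vm = 61.3 · log₁₀(0.18288) = 61.3 × (-0.7378) = -45.23 mV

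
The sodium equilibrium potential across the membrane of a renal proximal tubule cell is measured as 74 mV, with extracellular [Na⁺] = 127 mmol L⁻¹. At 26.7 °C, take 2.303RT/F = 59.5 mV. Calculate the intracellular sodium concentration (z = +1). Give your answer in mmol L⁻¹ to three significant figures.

7.25 mmol L⁻¹

Nernst: E = (59.5/1) · log₁₀([out]/[in]), so log₁₀([out]/[in]) = 74.0 × 1 / 59.5 = 1.2437.
[out]/[in] = 10^(1.2437) = 17.53.
[in] = 127 / 17.53 = 7.246 mmol L⁻¹.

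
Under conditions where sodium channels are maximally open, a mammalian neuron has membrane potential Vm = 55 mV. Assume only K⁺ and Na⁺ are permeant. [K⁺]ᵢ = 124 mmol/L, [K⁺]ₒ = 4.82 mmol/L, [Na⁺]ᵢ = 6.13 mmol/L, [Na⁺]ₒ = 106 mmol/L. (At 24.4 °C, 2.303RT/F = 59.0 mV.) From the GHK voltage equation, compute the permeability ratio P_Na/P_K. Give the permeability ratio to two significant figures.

20

Let α = P_Na/P_K. GHK: Vm = 59.0·log₁₀[(Kₒ + α·Naₒ)/(Kᵢ + α·Naᵢ)].
10^(Vm/59.0) = 10^(55.0/59.0) = 8.5547
So 8.5547·(Kᵢ + α·Naᵢ) = Kₒ + α·Naₒ → α = (8.5547·124.0 − 4.82) / (106.0 − 8.5547·6.13)
α = (1061 − 4.82) / (106.0 − 52.44) = 1056/53.56 = 19.72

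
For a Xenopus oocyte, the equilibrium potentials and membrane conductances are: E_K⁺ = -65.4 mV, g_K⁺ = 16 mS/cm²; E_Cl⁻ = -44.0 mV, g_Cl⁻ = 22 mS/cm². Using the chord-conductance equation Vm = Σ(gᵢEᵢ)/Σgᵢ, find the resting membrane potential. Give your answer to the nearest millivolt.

-53 mV

Σ gᵢEᵢ = 16·(-65.4) + 22·(-44.0) = -2014.40
Σ gᵢ = 16 + 22 = 38
Vm = -2014.40 / 38 = -53.01 mV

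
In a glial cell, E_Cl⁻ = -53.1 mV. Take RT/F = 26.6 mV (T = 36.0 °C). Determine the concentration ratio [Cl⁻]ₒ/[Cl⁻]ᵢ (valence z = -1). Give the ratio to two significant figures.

7.4

ln([out]/[in]) = E·z/(26.6) = -53.1 × -1 / 26.6 = 1.9962
[out]/[in] = e^(1.9962) = 7.361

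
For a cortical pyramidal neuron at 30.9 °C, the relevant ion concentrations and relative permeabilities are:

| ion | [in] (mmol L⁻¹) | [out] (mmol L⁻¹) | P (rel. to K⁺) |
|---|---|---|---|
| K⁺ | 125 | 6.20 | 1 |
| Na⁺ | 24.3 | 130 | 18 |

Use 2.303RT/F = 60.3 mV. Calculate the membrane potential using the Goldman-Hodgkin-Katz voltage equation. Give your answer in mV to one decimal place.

37.4 mV

Vm = 60.3 · log₁₀[(Σ P·[cation]ₒ + Σ P·[anion]ᵢ) / (Σ P·[cation]ᵢ + Σ P·[anion]ₒ)]
Numerator = 1×6.20 + 18×130 = 2346
Denominator = 1×125 + 18×24.3 = 562.4
Vm = 60.3 · log₁₀(4.1718) = 60.3 × (0.6203) = 37.41 mV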